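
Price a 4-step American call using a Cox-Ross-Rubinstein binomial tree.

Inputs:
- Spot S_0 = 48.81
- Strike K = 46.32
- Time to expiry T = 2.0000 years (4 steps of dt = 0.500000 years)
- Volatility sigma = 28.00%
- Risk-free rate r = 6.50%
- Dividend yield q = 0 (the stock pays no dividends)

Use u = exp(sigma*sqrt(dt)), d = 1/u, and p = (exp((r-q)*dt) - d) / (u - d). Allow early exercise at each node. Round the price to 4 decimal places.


Answer: Price = V(0,0) = 11.7050

Derivation:
dt = T/N = 0.500000
u = exp(sigma*sqrt(dt)) = 1.218950; d = 1/u = 0.820378
p = (exp((r-q)*dt) - d) / (u - d) = 0.533544
Discount per step: exp(-r*dt) = 0.968022
Stock lattice S(k, i) with i counting down-moves:
  k=0: S(0,0) = 48.8100
  k=1: S(1,0) = 59.4970; S(1,1) = 40.0427
  k=2: S(2,0) = 72.5238; S(2,1) = 48.8100; S(2,2) = 32.8501
  k=3: S(3,0) = 88.4029; S(3,1) = 59.4970; S(3,2) = 40.0427; S(3,3) = 26.9495
  k=4: S(4,0) = 107.7587; S(4,1) = 72.5238; S(4,2) = 48.8100; S(4,3) = 32.8501; S(4,4) = 22.1088
Terminal payoffs V(N, i) = max(S_T - K, 0):
  V(4,0) = 61.438736; V(4,1) = 26.203816; V(4,2) = 2.490000; V(4,3) = 0.000000; V(4,4) = 0.000000
Backward induction: V(k, i) = exp(-r*dt) * [p * V(k+1, i) + (1-p) * V(k+1, i+1)]; then take max(V_cont, immediate exercise) for American.
  V(3,0) = exp(-r*dt) * [p*61.438736 + (1-p)*26.203816] = 43.564112; exercise = 42.082912; V(3,0) = max -> 43.564112
  V(3,1) = exp(-r*dt) * [p*26.203816 + (1-p)*2.490000] = 14.658154; exercise = 13.176953; V(3,1) = max -> 14.658154
  V(3,2) = exp(-r*dt) * [p*2.490000 + (1-p)*0.000000] = 1.286042; exercise = 0.000000; V(3,2) = max -> 1.286042
  V(3,3) = exp(-r*dt) * [p*0.000000 + (1-p)*0.000000] = 0.000000; exercise = 0.000000; V(3,3) = max -> 0.000000
  V(2,0) = exp(-r*dt) * [p*43.564112 + (1-p)*14.658154] = 29.118851; exercise = 26.203816; V(2,0) = max -> 29.118851
  V(2,1) = exp(-r*dt) * [p*14.658154 + (1-p)*1.286042] = 8.151383; exercise = 2.490000; V(2,1) = max -> 8.151383
  V(2,2) = exp(-r*dt) * [p*1.286042 + (1-p)*0.000000] = 0.664219; exercise = 0.000000; V(2,2) = max -> 0.664219
  V(1,0) = exp(-r*dt) * [p*29.118851 + (1-p)*8.151383] = 18.720058; exercise = 13.176953; V(1,0) = max -> 18.720058
  V(1,1) = exp(-r*dt) * [p*8.151383 + (1-p)*0.664219] = 4.509970; exercise = 0.000000; V(1,1) = max -> 4.509970
  V(0,0) = exp(-r*dt) * [p*18.720058 + (1-p)*4.509970] = 11.705018; exercise = 2.490000; V(0,0) = max -> 11.705018


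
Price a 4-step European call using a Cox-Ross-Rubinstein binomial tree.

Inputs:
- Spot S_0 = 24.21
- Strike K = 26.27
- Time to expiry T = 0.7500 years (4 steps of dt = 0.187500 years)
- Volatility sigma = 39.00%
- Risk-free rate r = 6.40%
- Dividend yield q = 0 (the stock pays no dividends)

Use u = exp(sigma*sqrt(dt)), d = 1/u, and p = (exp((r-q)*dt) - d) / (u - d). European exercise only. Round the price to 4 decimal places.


dt = T/N = 0.187500
u = exp(sigma*sqrt(dt)) = 1.183972; d = 1/u = 0.844615
p = (exp((r-q)*dt) - d) / (u - d) = 0.493455
Discount per step: exp(-r*dt) = 0.988072
Stock lattice S(k, i) with i counting down-moves:
  k=0: S(0,0) = 24.2100
  k=1: S(1,0) = 28.6640; S(1,1) = 20.4481
  k=2: S(2,0) = 33.9373; S(2,1) = 24.2100; S(2,2) = 17.2708
  k=3: S(3,0) = 40.1809; S(3,1) = 28.6640; S(3,2) = 20.4481; S(3,3) = 14.5871
  k=4: S(4,0) = 47.5730; S(4,1) = 33.9373; S(4,2) = 24.2100; S(4,3) = 17.2708; S(4,4) = 12.3205
Terminal payoffs V(N, i) = max(S_T - K, 0):
  V(4,0) = 21.303010; V(4,1) = 7.667333; V(4,2) = 0.000000; V(4,3) = 0.000000; V(4,4) = 0.000000
Backward induction: V(k, i) = exp(-r*dt) * [p * V(k+1, i) + (1-p) * V(k+1, i+1)].
  V(3,0) = exp(-r*dt) * [p*21.303010 + (1-p)*7.667333] = 14.224211
  V(3,1) = exp(-r*dt) * [p*7.667333 + (1-p)*0.000000] = 3.738355
  V(3,2) = exp(-r*dt) * [p*0.000000 + (1-p)*0.000000] = 0.000000
  V(3,3) = exp(-r*dt) * [p*0.000000 + (1-p)*0.000000] = 0.000000
  V(2,0) = exp(-r*dt) * [p*14.224211 + (1-p)*3.738355] = 8.806343
  V(2,1) = exp(-r*dt) * [p*3.738355 + (1-p)*0.000000] = 1.822707
  V(2,2) = exp(-r*dt) * [p*0.000000 + (1-p)*0.000000] = 0.000000
  V(1,0) = exp(-r*dt) * [p*8.806343 + (1-p)*1.822707] = 5.205971
  V(1,1) = exp(-r*dt) * [p*1.822707 + (1-p)*0.000000] = 0.888696
  V(0,0) = exp(-r*dt) * [p*5.205971 + (1-p)*0.888696] = 2.983065

Answer: Price = V(0,0) = 2.9831


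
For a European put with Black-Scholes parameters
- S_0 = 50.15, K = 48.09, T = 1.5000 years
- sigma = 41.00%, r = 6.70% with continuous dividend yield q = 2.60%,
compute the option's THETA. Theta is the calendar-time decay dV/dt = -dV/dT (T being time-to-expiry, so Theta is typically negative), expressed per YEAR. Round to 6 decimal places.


d1 = 0.4570772935; d2 = -0.0450681038
phi(d1) = 0.3593715889; exp(-qT) = 0.9617507091; exp(-rT) = 0.9043851124
Theta = -S*exp(-qT)*phi(d1)*sigma/(2*sqrt(T)) + r*K*exp(-rT)*N(-d2) - q*S*exp(-qT)*N(-d1)
N(-d1) = 0.3238077452; N(-d2) = 0.5179734875; sqrt(T) = 1.2247448714
Term 1 = -50.1500 * 0.9617507091 * 0.3593715889 * 0.4100 / (2 * 1.2247448714) = -2.9012518064
Term 2 = 0.0670 * 48.0900 * 0.9043851124 * 0.5179734875 = 1.5093519329
Term 3 = -0.0260 * 50.1500 * 0.9617507091 * 0.3238077452 = -0.4060635742
Theta = -2.9012518064 + (1.5093519329) + (-0.4060635742) = -1.797963

Answer: Theta = -1.797963


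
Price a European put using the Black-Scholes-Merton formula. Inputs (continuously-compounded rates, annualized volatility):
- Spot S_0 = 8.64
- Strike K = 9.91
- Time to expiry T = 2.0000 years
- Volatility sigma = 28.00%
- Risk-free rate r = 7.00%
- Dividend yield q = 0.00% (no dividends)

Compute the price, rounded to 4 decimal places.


d1 = (ln(S/K) + (r - q + 0.5*sigma^2) * T) / (sigma * sqrt(T)) = 0.20520803
d2 = d1 - sigma * sqrt(T) = -0.19077177
exp(-rT) = 0.86935824; exp(-qT) = 1.00000000
P = K * exp(-rT) * N(-d2) - S_0 * exp(-qT) * N(-d1)
N(-d1) = 0.41870480; N(-d2) = 0.57564780
P = 9.9100 * 0.86935824 * 0.57564780 - 8.6400 * 1.00000000 * 0.41870480 = 1.3418

Answer: Price = 1.3418


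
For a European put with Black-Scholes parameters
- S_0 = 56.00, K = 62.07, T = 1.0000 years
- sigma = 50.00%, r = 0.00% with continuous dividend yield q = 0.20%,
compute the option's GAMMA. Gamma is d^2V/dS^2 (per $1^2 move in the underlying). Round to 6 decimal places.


Answer: Gamma = 0.014208

Derivation:
d1 = 0.0401778206; d2 = -0.4598221794
phi(d1) = 0.3986204126; exp(-qT) = 0.9980019987; exp(-rT) = 1.0000000000
Gamma = exp(-qT) * phi(d1) / (S * sigma * sqrt(T)) = 0.9980019987 * 0.3986204126 / (56.0000 * 0.5000 * 1.0000000000) = 0.014208


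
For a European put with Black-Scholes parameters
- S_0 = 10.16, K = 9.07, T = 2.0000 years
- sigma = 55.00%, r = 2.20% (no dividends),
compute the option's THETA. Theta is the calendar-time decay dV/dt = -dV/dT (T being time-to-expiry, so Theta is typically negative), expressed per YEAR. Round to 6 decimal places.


d1 = 0.5913806286; d2 = -0.1864368307
phi(d1) = 0.3349399365; exp(-qT) = 1.0000000000; exp(-rT) = 0.9569539575
Theta = -S*exp(-qT)*phi(d1)*sigma/(2*sqrt(T)) + r*K*exp(-rT)*N(-d2) - q*S*exp(-qT)*N(-d1)
N(-d1) = 0.2771327084; N(-d2) = 0.5739488940; sqrt(T) = 1.4142135624
Term 1 = -10.1600 * 1.0000000000 * 0.3349399365 * 0.5500 / (2 * 1.4142135624) = -0.6617262113
Term 2 = 0.0220 * 9.0700 * 0.9569539575 * 0.5739488940 = 0.1095958815
Term 3 = 0 (no dividend yield, q = 0)
Theta = -0.6617262113 + (0.1095958815) + (0.0000000000) = -0.552130

Answer: Theta = -0.552130


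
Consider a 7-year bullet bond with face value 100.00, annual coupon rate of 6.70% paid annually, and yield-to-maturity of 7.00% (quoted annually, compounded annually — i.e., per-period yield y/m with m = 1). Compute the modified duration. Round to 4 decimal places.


Answer: Modified duration = 5.4206

Derivation:
Coupon per period c = face * coupon_rate / m = 6.700000
Periods per year m = 1; per-period yield y/m = 0.070000
Number of cashflows N = 7
Cashflows (t years, CF_t, discount factor 1/(1+y/m)^(m*t), PV):
  t = 1.0000: CF_t = 6.700000, DF = 0.934579, PV = 6.261682
  t = 2.0000: CF_t = 6.700000, DF = 0.873439, PV = 5.852039
  t = 3.0000: CF_t = 6.700000, DF = 0.816298, PV = 5.469196
  t = 4.0000: CF_t = 6.700000, DF = 0.762895, PV = 5.111398
  t = 5.0000: CF_t = 6.700000, DF = 0.712986, PV = 4.777007
  t = 6.0000: CF_t = 6.700000, DF = 0.666342, PV = 4.464493
  t = 7.0000: CF_t = 106.700000, DF = 0.622750, PV = 66.447397
Price P = sum_t PV_t = 98.383213
First compute Macaulay numerator sum_t t * PV_t:
  t * PV_t at t = 1.0000: 6.261682
  t * PV_t at t = 2.0000: 11.704079
  t * PV_t at t = 3.0000: 16.407587
  t * PV_t at t = 4.0000: 20.445592
  t * PV_t at t = 5.0000: 23.885037
  t * PV_t at t = 6.0000: 26.786957
  t * PV_t at t = 7.0000: 465.131782
Macaulay duration D = 570.622717 / 98.383213 = 5.800001
Modified duration = D / (1 + y/m) = 5.800001 / (1 + 0.070000) = 5.420562


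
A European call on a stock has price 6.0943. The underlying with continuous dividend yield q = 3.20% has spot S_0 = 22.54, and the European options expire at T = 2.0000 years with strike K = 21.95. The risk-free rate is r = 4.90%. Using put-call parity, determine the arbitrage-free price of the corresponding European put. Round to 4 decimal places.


Answer: Put price = 4.8526

Derivation:
Put-call parity: C - P = S_0 * exp(-qT) - K * exp(-rT).
S_0 * exp(-qT) = 22.5400 * 0.93800500 = 21.14263269
K * exp(-rT) = 21.9500 * 0.90664890 = 19.90094344
P = C - S*exp(-qT) + K*exp(-rT)
P = 6.0943 - 21.14263269 + 19.90094344 = 4.8526


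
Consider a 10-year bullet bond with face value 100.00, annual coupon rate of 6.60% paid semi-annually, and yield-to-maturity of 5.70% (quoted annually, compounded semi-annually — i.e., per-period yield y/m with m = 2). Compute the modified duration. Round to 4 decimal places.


Answer: Modified duration = 7.3592

Derivation:
Coupon per period c = face * coupon_rate / m = 3.300000
Periods per year m = 2; per-period yield y/m = 0.028500
Number of cashflows N = 20
Cashflows (t years, CF_t, discount factor 1/(1+y/m)^(m*t), PV):
  t = 0.5000: CF_t = 3.300000, DF = 0.972290, PV = 3.208556
  t = 1.0000: CF_t = 3.300000, DF = 0.945347, PV = 3.119646
  t = 1.5000: CF_t = 3.300000, DF = 0.919152, PV = 3.033200
  t = 2.0000: CF_t = 3.300000, DF = 0.893682, PV = 2.949149
  t = 2.5000: CF_t = 3.300000, DF = 0.868917, PV = 2.867428
  t = 3.0000: CF_t = 3.300000, DF = 0.844840, PV = 2.787970
  t = 3.5000: CF_t = 3.300000, DF = 0.821429, PV = 2.710715
  t = 4.0000: CF_t = 3.300000, DF = 0.798667, PV = 2.635600
  t = 4.5000: CF_t = 3.300000, DF = 0.776536, PV = 2.562567
  t = 5.0000: CF_t = 3.300000, DF = 0.755018, PV = 2.491558
  t = 5.5000: CF_t = 3.300000, DF = 0.734096, PV = 2.422516
  t = 6.0000: CF_t = 3.300000, DF = 0.713754, PV = 2.355388
  t = 6.5000: CF_t = 3.300000, DF = 0.693976, PV = 2.290119
  t = 7.0000: CF_t = 3.300000, DF = 0.674745, PV = 2.226659
  t = 7.5000: CF_t = 3.300000, DF = 0.656048, PV = 2.164958
  t = 8.0000: CF_t = 3.300000, DF = 0.637869, PV = 2.104967
  t = 8.5000: CF_t = 3.300000, DF = 0.620193, PV = 2.046637
  t = 9.0000: CF_t = 3.300000, DF = 0.603007, PV = 1.989925
  t = 9.5000: CF_t = 3.300000, DF = 0.586298, PV = 1.934783
  t = 10.0000: CF_t = 103.300000, DF = 0.570051, PV = 58.886318
Price P = sum_t PV_t = 106.788661
First compute Macaulay numerator sum_t t * PV_t:
  t * PV_t at t = 0.5000: 1.604278
  t * PV_t at t = 1.0000: 3.119646
  t * PV_t at t = 1.5000: 4.549800
  t * PV_t at t = 2.0000: 5.898299
  t * PV_t at t = 2.5000: 7.168569
  t * PV_t at t = 3.0000: 8.363911
  t * PV_t at t = 3.5000: 9.487503
  t * PV_t at t = 4.0000: 10.542402
  t * PV_t at t = 4.5000: 11.531553
  t * PV_t at t = 5.0000: 12.457789
  t * PV_t at t = 5.5000: 13.323839
  t * PV_t at t = 6.0000: 14.132326
  t * PV_t at t = 6.5000: 14.885775
  t * PV_t at t = 7.0000: 15.586616
  t * PV_t at t = 7.5000: 16.237186
  t * PV_t at t = 8.0000: 16.839733
  t * PV_t at t = 8.5000: 17.396418
  t * PV_t at t = 9.0000: 17.909321
  t * PV_t at t = 9.5000: 18.380441
  t * PV_t at t = 10.0000: 588.863181
Macaulay duration D = 808.278585 / 106.788661 = 7.568955
Modified duration = D / (1 + y/m) = 7.568955 / (1 + 0.028500) = 7.359217


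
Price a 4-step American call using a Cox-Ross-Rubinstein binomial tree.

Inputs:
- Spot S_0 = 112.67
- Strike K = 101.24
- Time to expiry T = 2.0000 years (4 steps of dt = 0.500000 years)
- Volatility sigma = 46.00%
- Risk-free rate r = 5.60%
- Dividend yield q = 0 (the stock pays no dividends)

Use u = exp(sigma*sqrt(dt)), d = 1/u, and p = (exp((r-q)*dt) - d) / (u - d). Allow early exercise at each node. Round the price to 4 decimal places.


dt = T/N = 0.500000
u = exp(sigma*sqrt(dt)) = 1.384403; d = 1/u = 0.722333
p = (exp((r-q)*dt) - d) / (u - d) = 0.462281
Discount per step: exp(-r*dt) = 0.972388
Stock lattice S(k, i) with i counting down-moves:
  k=0: S(0,0) = 112.6700
  k=1: S(1,0) = 155.9807; S(1,1) = 81.3853
  k=2: S(2,0) = 215.9402; S(2,1) = 112.6700; S(2,2) = 58.7872
  k=3: S(3,0) = 298.9483; S(3,1) = 155.9807; S(3,2) = 81.3853; S(3,3) = 42.4640
  k=4: S(4,0) = 413.8649; S(4,1) = 215.9402; S(4,2) = 112.6700; S(4,3) = 58.7872; S(4,4) = 30.6731
Terminal payoffs V(N, i) = max(S_T - K, 0):
  V(4,0) = 312.624932; V(4,1) = 114.700181; V(4,2) = 11.430000; V(4,3) = 0.000000; V(4,4) = 0.000000
Backward induction: V(k, i) = exp(-r*dt) * [p * V(k+1, i) + (1-p) * V(k+1, i+1)]; then take max(V_cont, immediate exercise) for American.
  V(3,0) = exp(-r*dt) * [p*312.624932 + (1-p)*114.700181] = 200.503672; exercise = 197.708271; V(3,0) = max -> 200.503672
  V(3,1) = exp(-r*dt) * [p*114.700181 + (1-p)*11.430000] = 57.536106; exercise = 54.740705; V(3,1) = max -> 57.536106
  V(3,2) = exp(-r*dt) * [p*11.430000 + (1-p)*0.000000] = 5.137980; exercise = 0.000000; V(3,2) = max -> 5.137980
  V(3,3) = exp(-r*dt) * [p*0.000000 + (1-p)*0.000000] = 0.000000; exercise = 0.000000; V(3,3) = max -> 0.000000
  V(2,0) = exp(-r*dt) * [p*200.503672 + (1-p)*57.536106] = 120.213799; exercise = 114.700181; V(2,0) = max -> 120.213799
  V(2,1) = exp(-r*dt) * [p*57.536106 + (1-p)*5.137980] = 28.549963; exercise = 11.430000; V(2,1) = max -> 28.549963
  V(2,2) = exp(-r*dt) * [p*5.137980 + (1-p)*0.000000] = 2.309610; exercise = 0.000000; V(2,2) = max -> 2.309610
  V(1,0) = exp(-r*dt) * [p*120.213799 + (1-p)*28.549963] = 68.966109; exercise = 54.740705; V(1,0) = max -> 68.966109
  V(1,1) = exp(-r*dt) * [p*28.549963 + (1-p)*2.309610] = 14.041324; exercise = 0.000000; V(1,1) = max -> 14.041324
  V(0,0) = exp(-r*dt) * [p*68.966109 + (1-p)*14.041324] = 38.343248; exercise = 11.430000; V(0,0) = max -> 38.343248

Answer: Price = V(0,0) = 38.3432


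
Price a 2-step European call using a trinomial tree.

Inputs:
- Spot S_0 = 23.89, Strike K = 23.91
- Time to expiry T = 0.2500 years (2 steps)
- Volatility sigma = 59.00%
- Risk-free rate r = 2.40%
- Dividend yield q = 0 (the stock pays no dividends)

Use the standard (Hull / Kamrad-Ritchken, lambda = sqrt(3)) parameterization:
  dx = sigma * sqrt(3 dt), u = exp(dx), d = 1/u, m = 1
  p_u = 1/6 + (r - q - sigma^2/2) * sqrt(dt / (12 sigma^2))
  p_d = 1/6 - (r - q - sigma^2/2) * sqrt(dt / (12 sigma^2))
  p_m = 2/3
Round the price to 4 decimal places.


Answer: Price = V(0,0) = 2.4331

Derivation:
dt = T/N = 0.125000; dx = sigma*sqrt(3*dt) = 0.361300
u = exp(dx) = 1.435194; d = 1/u = 0.696770
p_u = 0.140710, p_m = 0.666667, p_d = 0.192623
Discount per step: exp(-r*dt) = 0.997004
Stock lattice S(k, j) with j the centered position index:
  k=0: S(0,+0) = 23.8900
  k=1: S(1,-1) = 16.6458; S(1,+0) = 23.8900; S(1,+1) = 34.2868
  k=2: S(2,-2) = 11.5983; S(2,-1) = 16.6458; S(2,+0) = 23.8900; S(2,+1) = 34.2868; S(2,+2) = 49.2082
Terminal payoffs V(N, j) = max(S_T - K, 0):
  V(2,-2) = 0.000000; V(2,-1) = 0.000000; V(2,+0) = 0.000000; V(2,+1) = 10.376775; V(2,+2) = 25.298159
Backward induction: V(k, j) = exp(-r*dt) * [p_u * V(k+1, j+1) + p_m * V(k+1, j) + p_d * V(k+1, j-1)]
  V(1,-1) = exp(-r*dt) * [p_u*0.000000 + p_m*0.000000 + p_d*0.000000] = 0.000000
  V(1,+0) = exp(-r*dt) * [p_u*10.376775 + p_m*0.000000 + p_d*0.000000] = 1.455743
  V(1,+1) = exp(-r*dt) * [p_u*25.298159 + p_m*10.376775 + p_d*0.000000] = 10.446169
  V(0,+0) = exp(-r*dt) * [p_u*10.446169 + p_m*1.455743 + p_d*0.000000] = 2.433066


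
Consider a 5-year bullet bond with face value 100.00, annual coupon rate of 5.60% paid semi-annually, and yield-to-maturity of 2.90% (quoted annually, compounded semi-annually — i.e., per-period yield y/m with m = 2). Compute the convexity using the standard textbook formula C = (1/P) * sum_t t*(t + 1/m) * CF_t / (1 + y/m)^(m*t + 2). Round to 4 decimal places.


Answer: Convexity = 22.9501

Derivation:
Coupon per period c = face * coupon_rate / m = 2.800000
Periods per year m = 2; per-period yield y/m = 0.014500
Number of cashflows N = 10
Cashflows (t years, CF_t, discount factor 1/(1+y/m)^(m*t), PV):
  t = 0.5000: CF_t = 2.800000, DF = 0.985707, PV = 2.759980
  t = 1.0000: CF_t = 2.800000, DF = 0.971619, PV = 2.720533
  t = 1.5000: CF_t = 2.800000, DF = 0.957732, PV = 2.681649
  t = 2.0000: CF_t = 2.800000, DF = 0.944043, PV = 2.643321
  t = 2.5000: CF_t = 2.800000, DF = 0.930550, PV = 2.605540
  t = 3.0000: CF_t = 2.800000, DF = 0.917250, PV = 2.568300
  t = 3.5000: CF_t = 2.800000, DF = 0.904140, PV = 2.531592
  t = 4.0000: CF_t = 2.800000, DF = 0.891217, PV = 2.495408
  t = 4.5000: CF_t = 2.800000, DF = 0.878479, PV = 2.459742
  t = 5.0000: CF_t = 102.800000, DF = 0.865923, PV = 89.016928
Price P = sum_t PV_t = 112.482992
Convexity numerator sum_t t*(t + 1/m) * CF_t / (1+y/m)^(m*t + 2):
  t = 0.5000: term = 1.340824
  t = 1.0000: term = 3.964981
  t = 1.5000: term = 7.816621
  t = 2.0000: term = 12.841499
  t = 2.5000: term = 18.986938
  t = 3.0000: term = 26.201787
  t = 3.5000: term = 34.436389
  t = 4.0000: term = 43.642540
  t = 4.5000: term = 53.773460
  t = 5.0000: term = 2378.489245
Convexity = (1/P) * sum = 2581.494286 / 112.482992 = 22.950086


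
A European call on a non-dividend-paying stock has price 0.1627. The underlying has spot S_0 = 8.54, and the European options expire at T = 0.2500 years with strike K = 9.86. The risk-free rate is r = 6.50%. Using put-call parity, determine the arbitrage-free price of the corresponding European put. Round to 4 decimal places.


Put-call parity: C - P = S_0 * exp(-qT) - K * exp(-rT).
S_0 * exp(-qT) = 8.5400 * 1.00000000 = 8.54000000
K * exp(-rT) = 9.8600 * 0.98388132 = 9.70106981
P = C - S*exp(-qT) + K*exp(-rT)
P = 0.1627 - 8.54000000 + 9.70106981 = 1.3238

Answer: Put price = 1.3238


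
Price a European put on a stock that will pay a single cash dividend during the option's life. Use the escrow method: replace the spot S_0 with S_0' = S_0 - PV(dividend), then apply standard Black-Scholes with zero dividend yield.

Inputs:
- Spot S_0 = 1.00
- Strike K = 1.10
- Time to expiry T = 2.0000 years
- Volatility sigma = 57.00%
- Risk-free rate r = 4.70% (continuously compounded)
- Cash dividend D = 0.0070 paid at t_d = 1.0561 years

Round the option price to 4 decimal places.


Answer: Price = 0.3163

Derivation:
PV(D) = D * exp(-r * t_d) = 0.0070 * 0.95157507 = 0.00666103
S_0' = S_0 - PV(D) = 1.0000 - 0.00666103 = 0.99333897
d1 = (ln(S_0'/K) + (r + sigma^2/2)*T) / (sigma*sqrt(T)) = 0.39313464
d2 = d1 - sigma*sqrt(T) = -0.41296709
exp(-rT) = 0.91028276
N(-d1) = 0.34711002; N(-d2) = 0.66018464
P = K * exp(-rT) * N(-d2) - S_0' * N(-d1) = 1.1000 * 0.91028276 * 0.66018464 - 0.99333897 * 0.34711002 = 0.3163


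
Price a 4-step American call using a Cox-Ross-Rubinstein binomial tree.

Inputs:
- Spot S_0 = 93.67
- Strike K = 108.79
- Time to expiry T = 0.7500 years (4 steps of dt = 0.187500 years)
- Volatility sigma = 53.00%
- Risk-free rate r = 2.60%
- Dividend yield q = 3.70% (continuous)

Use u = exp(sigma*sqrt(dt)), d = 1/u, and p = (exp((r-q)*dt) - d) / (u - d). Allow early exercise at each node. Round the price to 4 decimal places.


Answer: Price = V(0,0) = 11.9429

Derivation:
dt = T/N = 0.187500
u = exp(sigma*sqrt(dt)) = 1.257967; d = 1/u = 0.794934
p = (exp((r-q)*dt) - d) / (u - d) = 0.438427
Discount per step: exp(-r*dt) = 0.995137
Stock lattice S(k, i) with i counting down-moves:
  k=0: S(0,0) = 93.6700
  k=1: S(1,0) = 117.8337; S(1,1) = 74.4614
  k=2: S(2,0) = 148.2309; S(2,1) = 93.6700; S(2,2) = 59.1919
  k=3: S(3,0) = 186.4696; S(3,1) = 117.8337; S(3,2) = 74.4614; S(3,3) = 47.0536
  k=4: S(4,0) = 234.5725; S(4,1) = 148.2309; S(4,2) = 93.6700; S(4,3) = 59.1919; S(4,4) = 37.4045
Terminal payoffs V(N, i) = max(S_T - K, 0):
  V(4,0) = 125.782544; V(4,1) = 39.440935; V(4,2) = 0.000000; V(4,3) = 0.000000; V(4,4) = 0.000000
Backward induction: V(k, i) = exp(-r*dt) * [p * V(k+1, i) + (1-p) * V(k+1, i+1)]; then take max(V_cont, immediate exercise) for American.
  V(3,0) = exp(-r*dt) * [p*125.782544 + (1-p)*39.440935] = 76.919494; exercise = 77.679589; V(3,0) = max -> 77.679589
  V(3,1) = exp(-r*dt) * [p*39.440935 + (1-p)*0.000000] = 17.207861; exercise = 9.043746; V(3,1) = max -> 17.207861
  V(3,2) = exp(-r*dt) * [p*0.000000 + (1-p)*0.000000] = 0.000000; exercise = 0.000000; V(3,2) = max -> 0.000000
  V(3,3) = exp(-r*dt) * [p*0.000000 + (1-p)*0.000000] = 0.000000; exercise = 0.000000; V(3,3) = max -> 0.000000
  V(2,0) = exp(-r*dt) * [p*77.679589 + (1-p)*17.207861] = 43.507657; exercise = 39.440935; V(2,0) = max -> 43.507657
  V(2,1) = exp(-r*dt) * [p*17.207861 + (1-p)*0.000000] = 7.507694; exercise = 0.000000; V(2,1) = max -> 7.507694
  V(2,2) = exp(-r*dt) * [p*0.000000 + (1-p)*0.000000] = 0.000000; exercise = 0.000000; V(2,2) = max -> 0.000000
  V(1,0) = exp(-r*dt) * [p*43.507657 + (1-p)*7.507694] = 23.177767; exercise = 9.043746; V(1,0) = max -> 23.177767
  V(1,1) = exp(-r*dt) * [p*7.507694 + (1-p)*0.000000] = 3.275565; exercise = 0.000000; V(1,1) = max -> 3.275565
  V(0,0) = exp(-r*dt) * [p*23.177767 + (1-p)*3.275565] = 11.942856; exercise = 0.000000; V(0,0) = max -> 11.942856


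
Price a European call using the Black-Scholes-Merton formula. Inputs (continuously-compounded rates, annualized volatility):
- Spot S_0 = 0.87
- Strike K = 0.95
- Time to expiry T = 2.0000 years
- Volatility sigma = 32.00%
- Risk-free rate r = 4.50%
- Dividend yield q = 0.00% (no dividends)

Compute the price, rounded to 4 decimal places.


d1 = (ln(S/K) + (r - q + 0.5*sigma^2) * T) / (sigma * sqrt(T)) = 0.23076259
d2 = d1 - sigma * sqrt(T) = -0.22178575
exp(-rT) = 0.91393119; exp(-qT) = 1.00000000
C = S_0 * exp(-qT) * N(d1) - K * exp(-rT) * N(d2)
N(d1) = 0.59125038; N(d2) = 0.41224034
C = 0.8700 * 1.00000000 * 0.59125038 - 0.9500 * 0.91393119 * 0.41224034 = 0.1565

Answer: Price = 0.1565


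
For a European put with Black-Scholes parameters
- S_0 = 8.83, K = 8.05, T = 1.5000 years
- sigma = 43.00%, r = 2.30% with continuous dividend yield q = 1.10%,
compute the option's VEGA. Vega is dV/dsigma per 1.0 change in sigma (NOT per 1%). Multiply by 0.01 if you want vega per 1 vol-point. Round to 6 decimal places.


Answer: Vega = 3.794426

Derivation:
d1 = 0.4731083544; d2 = -0.0535319403
phi(d1) = 0.3567021031; exp(-qT) = 0.9836353794; exp(-rT) = 0.9660883397
Vega = S * exp(-qT) * phi(d1) * sqrt(T) = 8.8300 * 0.9836353794 * 0.3567021031 * 1.2247448714 = 3.794426


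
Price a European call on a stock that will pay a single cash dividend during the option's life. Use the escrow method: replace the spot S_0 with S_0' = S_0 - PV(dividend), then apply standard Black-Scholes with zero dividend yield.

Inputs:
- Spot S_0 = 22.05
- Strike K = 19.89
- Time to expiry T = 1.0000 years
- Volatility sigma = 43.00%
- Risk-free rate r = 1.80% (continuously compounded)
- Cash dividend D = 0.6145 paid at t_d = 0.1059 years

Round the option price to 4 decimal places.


Answer: Price = 4.5179

Derivation:
PV(D) = D * exp(-r * t_d) = 0.6145 * 0.99809562 = 0.61332976
S_0' = S_0 - PV(D) = 22.0500 - 0.61332976 = 21.43667024
d1 = (ln(S_0'/K) + (r + sigma^2/2)*T) / (sigma*sqrt(T)) = 0.43101378
d2 = d1 - sigma*sqrt(T) = 0.00101378
exp(-rT) = 0.98216103
N(d1) = 0.66677082; N(d2) = 0.50040444
C = S_0' * N(d1) - K * exp(-rT) * N(d2) = 21.43667024 * 0.66677082 - 19.8900 * 0.98216103 * 0.50040444 = 4.5179


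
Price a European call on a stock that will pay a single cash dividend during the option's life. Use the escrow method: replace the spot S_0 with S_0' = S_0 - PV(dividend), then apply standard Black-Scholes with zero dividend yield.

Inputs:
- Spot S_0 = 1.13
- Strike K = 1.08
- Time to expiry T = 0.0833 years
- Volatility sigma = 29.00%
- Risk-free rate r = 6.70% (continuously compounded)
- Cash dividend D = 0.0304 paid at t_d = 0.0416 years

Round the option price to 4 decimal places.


Answer: Price = 0.0506

Derivation:
PV(D) = D * exp(-r * t_d) = 0.0304 * 0.99721668 = 0.03031539
S_0' = S_0 - PV(D) = 1.1300 - 0.03031539 = 1.09968461
d1 = (ln(S_0'/K) + (r + sigma^2/2)*T) / (sigma*sqrt(T)) = 0.32433163
d2 = d1 - sigma*sqrt(T) = 0.24063258
exp(-rT) = 0.99443445
N(d1) = 0.62715651; N(d2) = 0.59508005
C = S_0' * N(d1) - K * exp(-rT) * N(d2) = 1.09968461 * 0.62715651 - 1.0800 * 0.99443445 * 0.59508005 = 0.0506


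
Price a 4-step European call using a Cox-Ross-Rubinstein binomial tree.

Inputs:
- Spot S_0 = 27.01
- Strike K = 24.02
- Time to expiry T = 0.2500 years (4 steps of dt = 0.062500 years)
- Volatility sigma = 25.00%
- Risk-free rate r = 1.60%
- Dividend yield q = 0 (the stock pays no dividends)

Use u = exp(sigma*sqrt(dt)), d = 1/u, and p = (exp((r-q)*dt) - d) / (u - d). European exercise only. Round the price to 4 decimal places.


Answer: Price = V(0,0) = 3.3304

Derivation:
dt = T/N = 0.062500
u = exp(sigma*sqrt(dt)) = 1.064494; d = 1/u = 0.939413
p = (exp((r-q)*dt) - d) / (u - d) = 0.492379
Discount per step: exp(-r*dt) = 0.999000
Stock lattice S(k, i) with i counting down-moves:
  k=0: S(0,0) = 27.0100
  k=1: S(1,0) = 28.7520; S(1,1) = 25.3735
  k=2: S(2,0) = 30.6063; S(2,1) = 27.0100; S(2,2) = 23.8362
  k=3: S(3,0) = 32.5803; S(3,1) = 28.7520; S(3,2) = 25.3735; S(3,3) = 22.3921
  k=4: S(4,0) = 34.6815; S(4,1) = 30.6063; S(4,2) = 27.0100; S(4,3) = 23.8362; S(4,4) = 21.0354
Terminal payoffs V(N, i) = max(S_T - K, 0):
  V(4,0) = 10.661527; V(4,1) = 6.586340; V(4,2) = 2.990000; V(4,3) = 0.000000; V(4,4) = 0.000000
Backward induction: V(k, i) = exp(-r*dt) * [p * V(k+1, i) + (1-p) * V(k+1, i+1)].
  V(3,0) = exp(-r*dt) * [p*10.661527 + (1-p)*6.586340] = 8.584287
  V(3,1) = exp(-r*dt) * [p*6.586340 + (1-p)*2.990000] = 4.756003
  V(3,2) = exp(-r*dt) * [p*2.990000 + (1-p)*0.000000] = 1.470741
  V(3,3) = exp(-r*dt) * [p*0.000000 + (1-p)*0.000000] = 0.000000
  V(2,0) = exp(-r*dt) * [p*8.584287 + (1-p)*4.756003] = 6.634332
  V(2,1) = exp(-r*dt) * [p*4.756003 + (1-p)*1.470741] = 3.085248
  V(2,2) = exp(-r*dt) * [p*1.470741 + (1-p)*0.000000] = 0.723438
  V(1,0) = exp(-r*dt) * [p*6.634332 + (1-p)*3.085248] = 4.827912
  V(1,1) = exp(-r*dt) * [p*3.085248 + (1-p)*0.723438] = 1.884458
  V(0,0) = exp(-r*dt) * [p*4.827912 + (1-p)*1.884458] = 3.330420


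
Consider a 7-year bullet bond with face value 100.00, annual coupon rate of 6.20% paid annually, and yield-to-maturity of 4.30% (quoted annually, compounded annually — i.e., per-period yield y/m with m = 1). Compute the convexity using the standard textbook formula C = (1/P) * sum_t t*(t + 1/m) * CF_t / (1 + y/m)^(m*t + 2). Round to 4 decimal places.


Coupon per period c = face * coupon_rate / m = 6.200000
Periods per year m = 1; per-period yield y/m = 0.043000
Number of cashflows N = 7
Cashflows (t years, CF_t, discount factor 1/(1+y/m)^(m*t), PV):
  t = 1.0000: CF_t = 6.200000, DF = 0.958773, PV = 5.944391
  t = 2.0000: CF_t = 6.200000, DF = 0.919245, PV = 5.699320
  t = 3.0000: CF_t = 6.200000, DF = 0.881347, PV = 5.464353
  t = 4.0000: CF_t = 6.200000, DF = 0.845012, PV = 5.239073
  t = 5.0000: CF_t = 6.200000, DF = 0.810174, PV = 5.023081
  t = 6.0000: CF_t = 6.200000, DF = 0.776773, PV = 4.815993
  t = 7.0000: CF_t = 106.200000, DF = 0.744749, PV = 79.092328
Price P = sum_t PV_t = 111.278539
Convexity numerator sum_t t*(t + 1/m) * CF_t / (1+y/m)^(m*t + 2):
  t = 1.0000: term = 10.928706
  t = 2.0000: term = 31.434438
  t = 3.0000: term = 60.276967
  t = 4.0000: term = 96.319858
  t = 5.0000: term = 138.523286
  t = 6.0000: term = 185.937297
  t = 7.0000: term = 4071.493707
Convexity = (1/P) * sum = 4594.914260 / 111.278539 = 41.292007

Answer: Convexity = 41.2920


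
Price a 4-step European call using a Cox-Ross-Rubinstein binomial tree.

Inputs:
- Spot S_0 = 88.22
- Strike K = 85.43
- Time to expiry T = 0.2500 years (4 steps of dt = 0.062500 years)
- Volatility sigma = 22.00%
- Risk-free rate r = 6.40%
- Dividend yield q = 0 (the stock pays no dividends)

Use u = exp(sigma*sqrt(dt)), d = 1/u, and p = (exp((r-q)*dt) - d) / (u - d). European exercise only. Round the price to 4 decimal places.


Answer: Price = V(0,0) = 6.3255

Derivation:
dt = T/N = 0.062500
u = exp(sigma*sqrt(dt)) = 1.056541; d = 1/u = 0.946485
p = (exp((r-q)*dt) - d) / (u - d) = 0.522672
Discount per step: exp(-r*dt) = 0.996008
Stock lattice S(k, i) with i counting down-moves:
  k=0: S(0,0) = 88.2200
  k=1: S(1,0) = 93.2080; S(1,1) = 83.4989
  k=2: S(2,0) = 98.4781; S(2,1) = 88.2200; S(2,2) = 79.0305
  k=3: S(3,0) = 104.0461; S(3,1) = 93.2080; S(3,2) = 83.4989; S(3,3) = 74.8012
  k=4: S(4,0) = 109.9289; S(4,1) = 98.4781; S(4,2) = 88.2200; S(4,3) = 79.0305; S(4,4) = 70.7982
Terminal payoffs V(N, i) = max(S_T - K, 0):
  V(4,0) = 24.498889; V(4,1) = 13.048051; V(4,2) = 2.790000; V(4,3) = 0.000000; V(4,4) = 0.000000
Backward induction: V(k, i) = exp(-r*dt) * [p * V(k+1, i) + (1-p) * V(k+1, i+1)].
  V(3,0) = exp(-r*dt) * [p*24.498889 + (1-p)*13.048051] = 18.957098
  V(3,1) = exp(-r*dt) * [p*13.048051 + (1-p)*2.790000] = 8.119050
  V(3,2) = exp(-r*dt) * [p*2.790000 + (1-p)*0.000000] = 1.452432
  V(3,3) = exp(-r*dt) * [p*0.000000 + (1-p)*0.000000] = 0.000000
  V(2,0) = exp(-r*dt) * [p*18.957098 + (1-p)*8.119050] = 13.728765
  V(2,1) = exp(-r*dt) * [p*8.119050 + (1-p)*1.452432] = 4.917176
  V(2,2) = exp(-r*dt) * [p*1.452432 + (1-p)*0.000000] = 0.756115
  V(1,0) = exp(-r*dt) * [p*13.728765 + (1-p)*4.917176] = 9.484728
  V(1,1) = exp(-r*dt) * [p*4.917176 + (1-p)*0.756115] = 2.919282
  V(0,0) = exp(-r*dt) * [p*9.484728 + (1-p)*2.919282] = 6.325501


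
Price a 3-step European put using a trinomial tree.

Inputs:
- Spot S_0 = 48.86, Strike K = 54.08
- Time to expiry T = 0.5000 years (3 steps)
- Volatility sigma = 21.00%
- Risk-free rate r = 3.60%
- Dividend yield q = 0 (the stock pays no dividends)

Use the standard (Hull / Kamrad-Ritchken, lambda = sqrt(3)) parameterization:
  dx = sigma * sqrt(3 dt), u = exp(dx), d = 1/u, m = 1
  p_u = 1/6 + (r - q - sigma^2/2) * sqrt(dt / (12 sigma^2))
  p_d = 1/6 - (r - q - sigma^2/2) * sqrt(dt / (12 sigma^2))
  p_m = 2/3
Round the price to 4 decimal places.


Answer: Price = V(0,0) = 5.7014

Derivation:
dt = T/N = 0.166667; dx = sigma*sqrt(3*dt) = 0.148492
u = exp(dx) = 1.160084; d = 1/u = 0.862007
p_u = 0.174495, p_m = 0.666667, p_d = 0.158838
Discount per step: exp(-r*dt) = 0.994018
Stock lattice S(k, j) with j the centered position index:
  k=0: S(0,+0) = 48.8600
  k=1: S(1,-1) = 42.1176; S(1,+0) = 48.8600; S(1,+1) = 56.6817
  k=2: S(2,-2) = 36.3057; S(2,-1) = 42.1176; S(2,+0) = 48.8600; S(2,+1) = 56.6817; S(2,+2) = 65.7555
  k=3: S(3,-3) = 31.2957; S(3,-2) = 36.3057; S(3,-1) = 42.1176; S(3,+0) = 48.8600; S(3,+1) = 56.6817; S(3,+2) = 65.7555; S(3,+3) = 76.2819
Terminal payoffs V(N, j) = max(K - S_T, 0):
  V(3,-3) = 22.784266; V(3,-2) = 17.774319; V(3,-1) = 11.962361; V(3,+0) = 5.220000; V(3,+1) = 0.000000; V(3,+2) = 0.000000; V(3,+3) = 0.000000
Backward induction: V(k, j) = exp(-r*dt) * [p_u * V(k+1, j+1) + p_m * V(k+1, j) + p_d * V(k+1, j-1)]
  V(2,-2) = exp(-r*dt) * [p_u*11.962361 + p_m*17.774319 + p_d*22.784266] = 17.450909
  V(2,-1) = exp(-r*dt) * [p_u*5.220000 + p_m*11.962361 + p_d*17.774319] = 11.638966
  V(2,+0) = exp(-r*dt) * [p_u*0.000000 + p_m*5.220000 + p_d*11.962361] = 5.347893
  V(2,+1) = exp(-r*dt) * [p_u*0.000000 + p_m*0.000000 + p_d*5.220000] = 0.824174
  V(2,+2) = exp(-r*dt) * [p_u*0.000000 + p_m*0.000000 + p_d*0.000000] = 0.000000
  V(1,-1) = exp(-r*dt) * [p_u*5.347893 + p_m*11.638966 + p_d*17.450909] = 11.395780
  V(1,+0) = exp(-r*dt) * [p_u*0.824174 + p_m*5.347893 + p_d*11.638966] = 5.524540
  V(1,+1) = exp(-r*dt) * [p_u*0.000000 + p_m*0.824174 + p_d*5.347893] = 1.390530
  V(0,+0) = exp(-r*dt) * [p_u*1.390530 + p_m*5.524540 + p_d*11.395780] = 5.701439


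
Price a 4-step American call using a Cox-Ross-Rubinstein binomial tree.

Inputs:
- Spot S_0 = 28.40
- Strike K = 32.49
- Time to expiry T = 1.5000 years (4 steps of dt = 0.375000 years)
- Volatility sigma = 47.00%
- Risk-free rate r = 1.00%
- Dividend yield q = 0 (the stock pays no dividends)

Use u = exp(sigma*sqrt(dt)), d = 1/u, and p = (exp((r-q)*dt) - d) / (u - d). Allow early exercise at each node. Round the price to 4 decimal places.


dt = T/N = 0.375000
u = exp(sigma*sqrt(dt)) = 1.333511; d = 1/u = 0.749900
p = (exp((r-q)*dt) - d) / (u - d) = 0.434976
Discount per step: exp(-r*dt) = 0.996257
Stock lattice S(k, i) with i counting down-moves:
  k=0: S(0,0) = 28.4000
  k=1: S(1,0) = 37.8717; S(1,1) = 21.2972
  k=2: S(2,0) = 50.5023; S(2,1) = 28.4000; S(2,2) = 15.9708
  k=3: S(3,0) = 67.3454; S(3,1) = 37.8717; S(3,2) = 21.2972; S(3,3) = 11.9765
  k=4: S(4,0) = 89.8058; S(4,1) = 50.5023; S(4,2) = 28.4000; S(4,3) = 15.9708; S(4,4) = 8.9812
Terminal payoffs V(N, i) = max(S_T - K, 0):
  V(4,0) = 57.315779; V(4,1) = 18.012318; V(4,2) = 0.000000; V(4,3) = 0.000000; V(4,4) = 0.000000
Backward induction: V(k, i) = exp(-r*dt) * [p * V(k+1, i) + (1-p) * V(k+1, i+1)]; then take max(V_cont, immediate exercise) for American.
  V(3,0) = exp(-r*dt) * [p*57.315779 + (1-p)*18.012318] = 34.976988; exercise = 34.855378; V(3,0) = max -> 34.976988
  V(3,1) = exp(-r*dt) * [p*18.012318 + (1-p)*0.000000] = 7.805608; exercise = 5.381702; V(3,1) = max -> 7.805608
  V(3,2) = exp(-r*dt) * [p*0.000000 + (1-p)*0.000000] = 0.000000; exercise = 0.000000; V(3,2) = max -> 0.000000
  V(3,3) = exp(-r*dt) * [p*0.000000 + (1-p)*0.000000] = 0.000000; exercise = 0.000000; V(3,3) = max -> 0.000000
  V(2,0) = exp(-r*dt) * [p*34.976988 + (1-p)*7.805608] = 19.551064; exercise = 18.012318; V(2,0) = max -> 19.551064
  V(2,1) = exp(-r*dt) * [p*7.805608 + (1-p)*0.000000] = 3.382547; exercise = 0.000000; V(2,1) = max -> 3.382547
  V(2,2) = exp(-r*dt) * [p*0.000000 + (1-p)*0.000000] = 0.000000; exercise = 0.000000; V(2,2) = max -> 0.000000
  V(1,0) = exp(-r*dt) * [p*19.551064 + (1-p)*3.382547] = 10.376486; exercise = 5.381702; V(1,0) = max -> 10.376486
  V(1,1) = exp(-r*dt) * [p*3.382547 + (1-p)*0.000000] = 1.465821; exercise = 0.000000; V(1,1) = max -> 1.465821
  V(0,0) = exp(-r*dt) * [p*10.376486 + (1-p)*1.465821] = 5.321757; exercise = 0.000000; V(0,0) = max -> 5.321757

Answer: Price = V(0,0) = 5.3218


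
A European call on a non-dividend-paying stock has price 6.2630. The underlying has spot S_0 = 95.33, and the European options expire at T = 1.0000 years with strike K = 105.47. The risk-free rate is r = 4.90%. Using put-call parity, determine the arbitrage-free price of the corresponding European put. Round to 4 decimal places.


Answer: Put price = 11.3595

Derivation:
Put-call parity: C - P = S_0 * exp(-qT) - K * exp(-rT).
S_0 * exp(-qT) = 95.3300 * 1.00000000 = 95.33000000
K * exp(-rT) = 105.4700 * 0.95218113 = 100.42654375
P = C - S*exp(-qT) + K*exp(-rT)
P = 6.2630 - 95.33000000 + 100.42654375 = 11.3595


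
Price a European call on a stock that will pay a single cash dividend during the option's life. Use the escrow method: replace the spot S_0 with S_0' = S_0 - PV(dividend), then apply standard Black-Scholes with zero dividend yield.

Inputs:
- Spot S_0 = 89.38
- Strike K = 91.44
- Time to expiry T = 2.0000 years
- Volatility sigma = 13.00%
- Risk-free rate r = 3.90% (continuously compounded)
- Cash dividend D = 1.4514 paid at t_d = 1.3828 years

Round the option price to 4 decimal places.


PV(D) = D * exp(-r * t_d) = 1.4514 * 0.94749919 = 1.37520032
S_0' = S_0 - PV(D) = 89.3800 - 1.37520032 = 88.00479968
d1 = (ln(S_0'/K) + (r + sigma^2/2)*T) / (sigma*sqrt(T)) = 0.30790875
d2 = d1 - sigma*sqrt(T) = 0.12406099
exp(-rT) = 0.92496443
N(d1) = 0.62092412; N(d2) = 0.54936651
C = S_0' * N(d1) - K * exp(-rT) * N(d2) = 88.00479968 * 0.62092412 - 91.4400 * 0.92496443 * 0.54936651 = 8.1796

Answer: Price = 8.1796


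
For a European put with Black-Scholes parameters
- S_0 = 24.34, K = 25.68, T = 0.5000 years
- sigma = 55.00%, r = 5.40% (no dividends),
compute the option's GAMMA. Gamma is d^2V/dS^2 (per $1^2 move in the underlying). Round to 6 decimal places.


Answer: Gamma = 0.041811

Derivation:
d1 = 0.1260799900; d2 = -0.2628287397
phi(d1) = 0.3957840221; exp(-qT) = 1.0000000000; exp(-rT) = 0.9733612415
Gamma = exp(-qT) * phi(d1) / (S * sigma * sqrt(T)) = 1.0000000000 * 0.3957840221 / (24.3400 * 0.5500 * 0.7071067812) = 0.041811


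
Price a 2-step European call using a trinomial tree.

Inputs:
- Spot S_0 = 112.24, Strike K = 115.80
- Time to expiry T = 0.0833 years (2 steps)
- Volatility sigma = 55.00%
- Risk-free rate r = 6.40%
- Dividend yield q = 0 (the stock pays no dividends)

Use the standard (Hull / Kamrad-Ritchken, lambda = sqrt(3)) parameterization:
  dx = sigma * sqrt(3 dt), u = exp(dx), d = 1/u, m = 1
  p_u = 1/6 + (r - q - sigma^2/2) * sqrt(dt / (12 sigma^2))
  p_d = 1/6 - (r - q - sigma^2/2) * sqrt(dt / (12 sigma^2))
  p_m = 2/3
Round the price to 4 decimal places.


dt = T/N = 0.041650; dx = sigma*sqrt(3*dt) = 0.194415
u = exp(dx) = 1.214601; d = 1/u = 0.823316
p_u = 0.157321, p_m = 0.666667, p_d = 0.176013
Discount per step: exp(-r*dt) = 0.997338
Stock lattice S(k, j) with j the centered position index:
  k=0: S(0,+0) = 112.2400
  k=1: S(1,-1) = 92.4090; S(1,+0) = 112.2400; S(1,+1) = 136.3268
  k=2: S(2,-2) = 76.0818; S(2,-1) = 92.4090; S(2,+0) = 112.2400; S(2,+1) = 136.3268; S(2,+2) = 165.5826
Terminal payoffs V(N, j) = max(S_T - K, 0):
  V(2,-2) = 0.000000; V(2,-1) = 0.000000; V(2,+0) = 0.000000; V(2,+1) = 20.526795; V(2,+2) = 49.782635
Backward induction: V(k, j) = exp(-r*dt) * [p_u * V(k+1, j+1) + p_m * V(k+1, j) + p_d * V(k+1, j-1)]
  V(1,-1) = exp(-r*dt) * [p_u*0.000000 + p_m*0.000000 + p_d*0.000000] = 0.000000
  V(1,+0) = exp(-r*dt) * [p_u*20.526795 + p_m*0.000000 + p_d*0.000000] = 3.220695
  V(1,+1) = exp(-r*dt) * [p_u*49.782635 + p_m*20.526795 + p_d*0.000000] = 21.459096
  V(0,+0) = exp(-r*dt) * [p_u*21.459096 + p_m*3.220695 + p_d*0.000000] = 5.508390

Answer: Price = V(0,0) = 5.5084


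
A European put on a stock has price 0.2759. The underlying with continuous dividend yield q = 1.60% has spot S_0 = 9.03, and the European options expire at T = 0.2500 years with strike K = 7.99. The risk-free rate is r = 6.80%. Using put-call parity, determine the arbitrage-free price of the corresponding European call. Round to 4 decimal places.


Put-call parity: C - P = S_0 * exp(-qT) - K * exp(-rT).
S_0 * exp(-qT) = 9.0300 * 0.99600799 = 8.99395214
K * exp(-rT) = 7.9900 * 0.98314368 = 7.85531804
C = P + S*exp(-qT) - K*exp(-rT)
C = 0.2759 + 8.99395214 - 7.85531804 = 1.4145

Answer: Call price = 1.4145


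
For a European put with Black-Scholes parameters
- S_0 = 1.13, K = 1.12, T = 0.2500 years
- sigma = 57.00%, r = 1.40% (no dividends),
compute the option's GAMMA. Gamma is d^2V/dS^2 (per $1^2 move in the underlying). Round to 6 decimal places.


d1 = 0.1859699909; d2 = -0.0990300091
phi(d1) = 0.3921029085; exp(-qT) = 1.0000000000; exp(-rT) = 0.9965061179
Gamma = exp(-qT) * phi(d1) / (S * sigma * sqrt(T)) = 1.0000000000 * 0.3921029085 / (1.1300 * 0.5700 * 0.5000000000) = 1.217522

Answer: Gamma = 1.217522


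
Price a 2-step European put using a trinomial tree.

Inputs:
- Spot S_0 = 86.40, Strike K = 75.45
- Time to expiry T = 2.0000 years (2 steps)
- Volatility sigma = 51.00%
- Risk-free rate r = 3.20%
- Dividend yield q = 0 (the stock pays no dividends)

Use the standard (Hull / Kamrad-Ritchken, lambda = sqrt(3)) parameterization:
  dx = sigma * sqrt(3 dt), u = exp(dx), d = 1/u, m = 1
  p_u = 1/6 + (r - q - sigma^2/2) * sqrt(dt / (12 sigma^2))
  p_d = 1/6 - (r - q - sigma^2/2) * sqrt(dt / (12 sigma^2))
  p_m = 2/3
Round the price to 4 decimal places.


Answer: Price = V(0,0) = 13.8495

Derivation:
dt = T/N = 1.000000; dx = sigma*sqrt(3*dt) = 0.883346
u = exp(dx) = 2.418980; d = 1/u = 0.413397
p_u = 0.111167, p_m = 0.666667, p_d = 0.222166
Discount per step: exp(-r*dt) = 0.968507
Stock lattice S(k, j) with j the centered position index:
  k=0: S(0,+0) = 86.4000
  k=1: S(1,-1) = 35.7175; S(1,+0) = 86.4000; S(1,+1) = 208.9999
  k=2: S(2,-2) = 14.7655; S(2,-1) = 35.7175; S(2,+0) = 86.4000; S(2,+1) = 208.9999; S(2,+2) = 505.5665
Terminal payoffs V(N, j) = max(K - S_T, 0):
  V(2,-2) = 60.684463; V(2,-1) = 39.732464; V(2,+0) = 0.000000; V(2,+1) = 0.000000; V(2,+2) = 0.000000
Backward induction: V(k, j) = exp(-r*dt) * [p_u * V(k+1, j+1) + p_m * V(k+1, j) + p_d * V(k+1, j-1)]
  V(1,-1) = exp(-r*dt) * [p_u*0.000000 + p_m*39.732464 + p_d*60.684463] = 38.711524
  V(1,+0) = exp(-r*dt) * [p_u*0.000000 + p_m*0.000000 + p_d*39.732464] = 8.549199
  V(1,+1) = exp(-r*dt) * [p_u*0.000000 + p_m*0.000000 + p_d*0.000000] = 0.000000
  V(0,+0) = exp(-r*dt) * [p_u*0.000000 + p_m*8.549199 + p_d*38.711524] = 13.849495
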